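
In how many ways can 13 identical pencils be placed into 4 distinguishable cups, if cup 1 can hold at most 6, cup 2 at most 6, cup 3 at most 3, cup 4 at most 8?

Ignoring the caps, the number of non-negative solutions to x_1+…+x_4 = 13 is C(16,3) = 560.
Subtract solutions that violate a single cap (substitute x_i' = x_i − (cap_i+1)): x_1 ≥ 7 gives C(9,3) = 84; x_2 ≥ 7 gives C(9,3) = 84; x_3 ≥ 4 gives C(12,3) = 220; x_4 ≥ 9 gives C(7,3) = 35. Together 423.
Add back pairs where two caps are both exceeded: 0 + 10 + 0 + 10 + 0 + 1 = 21.
By inclusion–exclusion the count is 560 − 423 + 21 = 158.

158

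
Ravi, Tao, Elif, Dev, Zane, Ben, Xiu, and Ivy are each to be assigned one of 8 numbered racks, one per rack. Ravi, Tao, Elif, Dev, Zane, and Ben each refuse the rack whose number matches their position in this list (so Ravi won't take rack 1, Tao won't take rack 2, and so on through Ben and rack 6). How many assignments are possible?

Let Aᵢ (for 1 ≤ i ≤ 6) be the placements that put person i in their forbidden rack. Any j of these fix j positions, leaving (8−j)! ways to fill the rest, and there are C(6,j) ways to pick which j.
By inclusion–exclusion, the number of valid placements is Σ_{j=0}^{6} (−1)^j C(6,j)·(8−j)!.
Computing: 40320 − 30240 + 10800 − 2400 + 360 − 36 + 2 = 18806.

18806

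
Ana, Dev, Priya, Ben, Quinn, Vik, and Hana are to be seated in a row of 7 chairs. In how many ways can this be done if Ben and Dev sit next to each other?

Glue Ben and Dev into one block (2 internal orders), leaving 6 units to arrange in a row.
So the count is 2·(6)! = 1440.

1440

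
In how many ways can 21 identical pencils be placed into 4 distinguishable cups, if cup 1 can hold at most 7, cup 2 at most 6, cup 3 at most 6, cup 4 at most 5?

By stars and bars, unrestricted non-negative solutions to x_1+…+x_4 = 21 number C(21+3,3) = 2024.
Subtract solutions that violate a single cap (substitute x_i' = x_i − (cap_i+1)): x_1 ≥ 8 gives C(16,3) = 560; x_2 ≥ 7 gives C(17,3) = 680; x_3 ≥ 7 gives C(17,3) = 680; x_4 ≥ 6 gives C(18,3) = 816. Together 2736.
Add back pairs where two caps are both exceeded: 84 + 84 + 120 + 120 + 165 + 165 = 738.
Subtract triples: 0 + 1 + 1 + 4 = 6.
By inclusion–exclusion the count is 2024 − 2736 + 738 − 6 = 20.

20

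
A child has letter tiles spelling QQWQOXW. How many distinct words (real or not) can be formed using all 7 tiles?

420

Letter multiplicities in QQWQOXW: O×1, Q×3, W×2, X×1.
The number of distinct arrangements is 7!/(3!·2!) = 5040/12 = 420.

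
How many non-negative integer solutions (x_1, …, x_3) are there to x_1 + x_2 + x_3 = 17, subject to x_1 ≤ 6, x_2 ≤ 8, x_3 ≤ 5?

6

Ignoring the caps, the number of non-negative solutions to x_1+…+x_3 = 17 is C(19,2) = 171.
Subtract solutions that violate a single cap (substitute x_i' = x_i − (cap_i+1)): x_1 ≥ 7 gives C(12,2) = 66; x_2 ≥ 9 gives C(10,2) = 45; x_3 ≥ 6 gives C(13,2) = 78. Together 189.
Add back pairs where two caps are both exceeded: 3 + 15 + 6 = 24.
By inclusion–exclusion the count is 171 − 189 + 24 = 6.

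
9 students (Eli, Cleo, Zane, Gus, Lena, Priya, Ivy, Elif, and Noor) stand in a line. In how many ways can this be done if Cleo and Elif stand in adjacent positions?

Place the 7 others and the Cleo-Elif pair as 8 objects in a line; the pair has 2 internal arrangements.
That gives 2 × 8! = 2 × 40320 = 80640.

80640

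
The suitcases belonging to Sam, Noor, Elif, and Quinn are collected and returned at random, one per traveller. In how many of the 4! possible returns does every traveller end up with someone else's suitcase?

9

This is the derangement count D_4: permutations of 4 items with no fixed point.
By inclusion–exclusion this is Σ_{j=0}^{4} (−1)^j C(4,j)·(4−j)!.
Computing: 24 − 24 + 12 − 4 + 1 = 9.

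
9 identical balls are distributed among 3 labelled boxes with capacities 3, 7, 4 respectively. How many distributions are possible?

Ignoring the caps, the number of non-negative solutions to x_1+…+x_3 = 9 is C(11,2) = 55.
Subtract solutions that violate a single cap (substitute x_i' = x_i − (cap_i+1)): x_1 ≥ 4 gives C(7,2) = 21; x_2 ≥ 8 gives C(3,2) = 3; x_3 ≥ 5 gives C(6,2) = 15. Together 39.
Add back pairs where two caps are both exceeded: 0 + 1 + 0 = 1.
By inclusion–exclusion the count is 55 − 39 + 1 = 17.

17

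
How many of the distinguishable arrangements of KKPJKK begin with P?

With the first slot taken by P, it remains to arrange the other 5 letters (KKJKK).
Those 5 letters have K appearing 4 times, giving (5)!/(4!) = 5.

5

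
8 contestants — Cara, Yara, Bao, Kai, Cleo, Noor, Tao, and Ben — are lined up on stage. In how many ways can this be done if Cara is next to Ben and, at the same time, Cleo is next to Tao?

Treat {Cara,Ben} as one block (2 orders) and {Cleo,Tao} as another (2 orders).
That leaves 6 units to arrange: 2 × 2 × 6! = 4 × 720 = 2880.

2880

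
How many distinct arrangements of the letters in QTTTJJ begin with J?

20

With the first slot taken by J, it remains to arrange the other 5 letters (QTTTJ).
Those 5 letters have T appearing 3 times, giving (5)!/(3!) = 20.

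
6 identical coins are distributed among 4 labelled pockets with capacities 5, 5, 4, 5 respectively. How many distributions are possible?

77

Ignoring the caps, the number of non-negative solutions to x_1+…+x_4 = 6 is C(9,3) = 84.
Subtract solutions that violate a single cap (substitute x_i' = x_i − (cap_i+1)): x_1 ≥ 6 gives C(3,3) = 1; x_2 ≥ 6 gives C(3,3) = 1; x_3 ≥ 5 gives C(4,3) = 4; x_4 ≥ 6 gives C(3,3) = 1. Together 7.
No two caps can be exceeded simultaneously, so the pair terms are all 0.
By inclusion–exclusion the count is 84 − 7 + 0 = 77.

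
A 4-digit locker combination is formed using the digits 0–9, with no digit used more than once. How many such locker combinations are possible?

With no repetition, fill the 4 digits in order: 10 choices, then 9, down to 7.
10 × 9 × 8 × 7 = 5040.

5040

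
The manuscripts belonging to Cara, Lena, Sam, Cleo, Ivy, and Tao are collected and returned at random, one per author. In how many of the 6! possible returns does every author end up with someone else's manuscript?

265

Let Aᵢ be the assignments in which author i gets their own manuscript. We want the size of the complement of A₁∪…∪A_6.
By inclusion–exclusion this is Σ_{j=0}^{6} (−1)^j C(6,j)·(6−j)!.
Computing: 720 − 720 + 360 − 120 + 30 − 6 + 1 = 265.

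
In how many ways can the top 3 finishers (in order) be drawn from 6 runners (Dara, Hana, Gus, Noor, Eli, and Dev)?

This is an ordered selection of 3 from 6: P(6,3).
That gives 6 × 5 × 4 = 120.

120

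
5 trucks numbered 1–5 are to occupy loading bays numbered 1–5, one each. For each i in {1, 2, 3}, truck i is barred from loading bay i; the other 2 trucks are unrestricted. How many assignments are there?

64

Let Aᵢ (for i ∈ {1, 2, 3}) be the placements that put truck i in its forbidden loading bay. Any j of these fix j positions, leaving (5−j)! ways to fill the rest, and there are C(3,j) ways to pick which j.
By inclusion–exclusion, the number of valid placements is Σ_{j=0}^{3} (−1)^j C(3,j)·(5−j)!.
Computing: 120 − 72 + 18 − 2 = 64.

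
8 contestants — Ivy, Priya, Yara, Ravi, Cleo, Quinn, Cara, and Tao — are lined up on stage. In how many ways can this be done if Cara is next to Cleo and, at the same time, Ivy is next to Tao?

Treat {Cara,Cleo} as one block (2 orders) and {Ivy,Tao} as another (2 orders).
That leaves 6 units to arrange: 2 × 2 × 6! = 4 × 720 = 2880.

2880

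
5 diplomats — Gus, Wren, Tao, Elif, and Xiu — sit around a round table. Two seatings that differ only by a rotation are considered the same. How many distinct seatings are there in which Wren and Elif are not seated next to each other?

12

Without the restriction there are (4)! = 24 seatings.
Seatings with Wren beside Elif: treat them as a block with 2 internal orders, giving 2 × (3)! = 12.
Subtracting, 24 − 12 = 12.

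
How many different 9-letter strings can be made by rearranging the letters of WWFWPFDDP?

The 9 letters of WWFWPFDDP have repeats: D appearing twice, F appearing twice, P appearing twice, and W appearing 3 times.
The number of distinct arrangements is 9!/(3!·2!·2!·2!) = 362880/48 = 7560.

7560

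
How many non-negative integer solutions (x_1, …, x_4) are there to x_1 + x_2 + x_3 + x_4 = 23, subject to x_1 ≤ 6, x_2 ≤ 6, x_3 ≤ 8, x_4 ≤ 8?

56

Without the upper bounds there are C(26,3) = 2600 ways to split 23 among 4 variables.
Subtract solutions that violate a single cap (substitute x_i' = x_i − (cap_i+1)): x_1 ≥ 7 gives C(19,3) = 969; x_2 ≥ 7 gives C(19,3) = 969; x_3 ≥ 9 gives C(17,3) = 680; x_4 ≥ 9 gives C(17,3) = 680. Together 3298.
Add back pairs where two caps are both exceeded: 220 + 120 + 120 + 120 + 120 + 56 = 756.
Subtract triples: 1 + 1 + 0 + 0 = 2.
By inclusion–exclusion the count is 2600 − 3298 + 756 − 2 = 56.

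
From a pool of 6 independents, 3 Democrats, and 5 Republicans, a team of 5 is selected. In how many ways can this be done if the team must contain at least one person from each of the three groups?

1365

Total 5-person selections from all 14: C(14,5) = 2002.
Subtract selections that omit an entire group: no independents → C(8,5) = 56; no Democrats → C(11,5) = 462; no Republicans → C(9,5) = 126.
Add back selections omitting two groups (i.e. drawn from a single group): C(6,5) + C(3,5) + C(5,5) = 7.
By inclusion–exclusion: 2002 − 644 + 7 = 1365.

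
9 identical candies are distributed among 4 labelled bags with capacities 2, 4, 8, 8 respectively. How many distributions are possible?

Without the upper bounds there are C(12,3) = 220 ways to split 9 among 4 bags.
Subtract solutions that violate a single cap (substitute x_i' = x_i − (cap_i+1)): x_1 ≥ 3 gives C(9,3) = 84; x_2 ≥ 5 gives C(7,3) = 35; x_3 ≥ 9 gives C(3,3) = 1; x_4 ≥ 9 gives C(3,3) = 1. Together 121.
Add back pairs where two caps are both exceeded: 4 + 0 + 0 + 0 + 0 + 0 = 4.
By inclusion–exclusion the count is 220 − 121 + 4 = 103.

103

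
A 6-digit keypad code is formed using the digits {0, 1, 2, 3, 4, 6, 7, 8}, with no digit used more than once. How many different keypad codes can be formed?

20160

Choose and order 6 of the 8 symbols: the first digit has 8 options, the next 7, and so on down to 3.
8 × 7 × 6 × 5 × 4 × 3 = 20160.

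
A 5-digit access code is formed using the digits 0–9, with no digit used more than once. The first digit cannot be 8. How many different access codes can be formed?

27216

The first digit has 10−1 = 9 choices (anything except 8).
The remaining 4 digits are filled from the other 9 symbols without repetition: 9 × 8 × 7 × 6 = 3024.
Total: 9 × 3024 = 27216.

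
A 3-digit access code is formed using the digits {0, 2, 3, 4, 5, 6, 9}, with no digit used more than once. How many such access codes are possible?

210

Choose and order 3 of the 7 symbols: the first digit has 7 options, the next 6, then 5.
That product is 7 × 6 × 5 = 210.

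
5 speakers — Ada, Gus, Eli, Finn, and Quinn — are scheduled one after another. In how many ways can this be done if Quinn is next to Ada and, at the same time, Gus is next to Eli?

Treat {Quinn,Ada} as one block (2 orders) and {Gus,Eli} as another (2 orders).
That leaves 3 units to arrange: 2 × 2 × 3! = 4 × 6 = 24.

24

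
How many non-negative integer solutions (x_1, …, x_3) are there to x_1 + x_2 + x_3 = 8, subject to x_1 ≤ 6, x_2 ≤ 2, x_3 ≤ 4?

Without the upper bounds there are C(10,2) = 45 ways to split 8 among 3 variables.
Subtract solutions that violate a single cap (substitute x_i' = x_i − (cap_i+1)): x_1 ≥ 7 gives C(3,2) = 3; x_2 ≥ 3 gives C(7,2) = 21; x_3 ≥ 5 gives C(5,2) = 10. Together 34.
Add back pairs where two caps are both exceeded: 0 + 0 + 1 = 1.
By inclusion–exclusion the count is 45 − 34 + 1 = 12.

12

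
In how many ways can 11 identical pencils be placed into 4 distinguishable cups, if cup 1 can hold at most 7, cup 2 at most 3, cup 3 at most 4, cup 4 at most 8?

140

Ignoring the caps, the number of non-negative solutions to x_1+…+x_4 = 11 is C(14,3) = 364.
Subtract solutions that violate a single cap (substitute x_i' = x_i − (cap_i+1)): x_1 ≥ 8 gives C(6,3) = 20; x_2 ≥ 4 gives C(10,3) = 120; x_3 ≥ 5 gives C(9,3) = 84; x_4 ≥ 9 gives C(5,3) = 10. Together 234.
Add back pairs where two caps are both exceeded: 0 + 0 + 0 + 10 + 0 + 0 = 10.
By inclusion–exclusion the count is 364 − 234 + 10 = 140.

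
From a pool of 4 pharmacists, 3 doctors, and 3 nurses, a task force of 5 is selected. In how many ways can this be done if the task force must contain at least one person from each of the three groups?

Unrestricted: C(10,5) = 252 ways to pick any 5 of the 10.
Selections missing a whole group: no pharmacists → C(6,5) = 6; no doctors → C(7,5) = 21; no nurses → C(7,5) = 21.
Add back selections omitting two groups (i.e. drawn from a single group): C(4,5) + C(3,5) + C(3,5) = 0.
By inclusion–exclusion: 252 − 48 + 0 = 204.

204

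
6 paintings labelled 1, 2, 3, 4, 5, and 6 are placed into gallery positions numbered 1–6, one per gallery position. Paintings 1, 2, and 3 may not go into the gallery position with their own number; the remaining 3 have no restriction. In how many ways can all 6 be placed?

426

Let Aᵢ (for i ∈ {1, 2, 3}) be the placements that put painting i in its forbidden gallery position. Any j of these fix j positions, leaving (6−j)! ways to fill the rest, and there are C(3,j) ways to pick which j.
By inclusion–exclusion, the number of valid placements is Σ_{j=0}^{3} (−1)^j C(3,j)·(6−j)!.
Computing: 720 − 360 + 72 − 6 = 426.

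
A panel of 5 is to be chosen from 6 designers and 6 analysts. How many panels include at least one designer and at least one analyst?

Unrestricted: C(12,5) = 792 ways to pick any 5 of the 12.
Subtract selections that omit an entire group: no designers → C(6,5) = 6; no analysts → C(6,5) = 6.
Both groups omitted at once is impossible, so 792 − 12 = 780.

780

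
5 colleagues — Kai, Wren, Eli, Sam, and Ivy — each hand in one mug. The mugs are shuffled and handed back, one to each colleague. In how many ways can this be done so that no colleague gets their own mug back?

44

This is the derangement count D_5: permutations of 5 items with no fixed point.
By inclusion–exclusion this is Σ_{j=0}^{5} (−1)^j C(5,j)·(5−j)!.
Computing: 120 − 120 + 60 − 20 + 5 − 1 = 44.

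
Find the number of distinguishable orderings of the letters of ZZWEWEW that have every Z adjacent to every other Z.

Treat the 2 copies of Z as a single block. The multiset to arrange is then {ZZ, E, E, W, W, W}, 6 items in all.
That gives (6)!/(3!·2!) = 60 arrangements.

60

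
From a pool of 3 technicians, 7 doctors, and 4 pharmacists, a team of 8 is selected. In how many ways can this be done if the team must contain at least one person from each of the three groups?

2793

With no constraint there are C(14,8) = 3003 possible selections.
Selections missing a whole group: no technicians → C(11,8) = 165; no doctors → C(7,8) = 0; no pharmacists → C(10,8) = 45.
Add back selections omitting two groups (i.e. drawn from a single group): C(3,8) + C(7,8) + C(4,8) = 0.
By inclusion–exclusion: 3003 − 210 + 0 = 2793.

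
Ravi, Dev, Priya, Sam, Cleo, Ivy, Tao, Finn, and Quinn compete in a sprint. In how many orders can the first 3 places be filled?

This is an ordered selection of 3 from 9: P(9,3).
That gives 9 × 8 × 7 = 504.

504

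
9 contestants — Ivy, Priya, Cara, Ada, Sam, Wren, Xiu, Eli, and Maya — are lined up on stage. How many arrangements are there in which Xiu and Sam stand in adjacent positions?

80640

Glue Xiu and Sam into one block (2 internal orders), leaving 8 units to arrange in a row.
So the count is 2·(8)! = 80640.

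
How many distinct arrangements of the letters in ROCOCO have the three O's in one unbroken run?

Treat the 3 copies of O as a single block. The multiset to arrange is then {OOO, C, C, R}, 4 items in all.
That gives (4)!/(2!) = 12 arrangements.

12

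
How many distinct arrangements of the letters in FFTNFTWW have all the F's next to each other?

Treat the 3 copies of F as a single block. The multiset to arrange is then {FFF, N, T, T, W, W}, 6 items in all.
That gives (6)!/(2!·2!) = 180 arrangements.

180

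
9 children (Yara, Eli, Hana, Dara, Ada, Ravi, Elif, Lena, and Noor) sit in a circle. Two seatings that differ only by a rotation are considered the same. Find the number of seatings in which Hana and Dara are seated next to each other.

10080

Treat {Hana, Dara} as one unit (2 internal orders) and seat the resulting 8 units around the table: (7)! circular arrangements.
So 2 × (7)! = 2 × 5040 = 10080.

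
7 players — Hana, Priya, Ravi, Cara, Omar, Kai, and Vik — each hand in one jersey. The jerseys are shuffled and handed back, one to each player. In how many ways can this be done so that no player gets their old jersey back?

1854

Count assignments avoiding every fixed point. For any j of the 7 players fixed to their old jersey, the other 7−j can be arranged in (7−j)! ways.
By inclusion–exclusion this is Σ_{j=0}^{7} (−1)^j C(7,j)·(7−j)!.
Computing: 5040 − 5040 + 2520 − 840 + 210 − 42 + 7 − 1 = 1854.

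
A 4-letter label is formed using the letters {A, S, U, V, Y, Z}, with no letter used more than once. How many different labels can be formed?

360

This is a permutation of 4 out of 6: P(6,4) = 6!/2!.
That product is 6 × 5 × 4 × 3 = 360.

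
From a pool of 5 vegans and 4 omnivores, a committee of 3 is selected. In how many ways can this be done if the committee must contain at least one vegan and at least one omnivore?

70

Unrestricted: C(9,3) = 84 ways to pick any 3 of the 9.
Selections missing a whole group: no vegans → C(4,3) = 4; no omnivores → C(5,3) = 10.
Both groups omitted at once is impossible, so 84 − 14 = 70.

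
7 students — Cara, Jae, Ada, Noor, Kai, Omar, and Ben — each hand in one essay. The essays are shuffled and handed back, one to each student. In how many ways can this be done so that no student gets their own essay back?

This is the derangement count D_7: permutations of 7 items with no fixed point.
By inclusion–exclusion this is Σ_{j=0}^{7} (−1)^j C(7,j)·(7−j)!.
Computing: 5040 − 5040 + 2520 − 840 + 210 − 42 + 7 − 1 = 1854.

1854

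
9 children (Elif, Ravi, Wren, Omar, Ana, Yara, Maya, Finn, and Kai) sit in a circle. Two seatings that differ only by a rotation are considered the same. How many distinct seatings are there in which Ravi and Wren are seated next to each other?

Glue Ravi and Wren into a block (2 internal orders). Seating 8 units around a circle gives (7)! arrangements.
So 2 × (7)! = 2 × 5040 = 10080.

10080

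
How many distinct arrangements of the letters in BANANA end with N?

20

Fix N in the last position and arrange the remaining 5 letters.
Those 5 letters have A appearing 3 times, giving (5)!/(3!) = 20.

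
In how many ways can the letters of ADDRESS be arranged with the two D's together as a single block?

Treat the 2 copies of D as a single block. The multiset to arrange is then {DD, A, E, R, S, S}, 6 items in all.
That gives (6)!/(2!) = 360 arrangements.

360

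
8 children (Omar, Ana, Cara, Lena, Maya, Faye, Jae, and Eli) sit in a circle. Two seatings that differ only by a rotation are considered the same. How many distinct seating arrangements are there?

Around a circle, 8 distinct people have 8!/8 = (7)! = 5040 rotationally distinct seatings.

5040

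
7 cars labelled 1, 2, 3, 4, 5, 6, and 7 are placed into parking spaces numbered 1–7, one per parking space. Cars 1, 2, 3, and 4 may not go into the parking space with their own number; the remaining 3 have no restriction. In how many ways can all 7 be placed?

Let Aᵢ (for 1 ≤ i ≤ 4) be the placements that put car i in its forbidden parking space. Any j of these fix j positions, leaving (7−j)! ways to fill the rest, and there are C(4,j) ways to pick which j.
By inclusion–exclusion, the number of valid placements is Σ_{j=0}^{4} (−1)^j C(4,j)·(7−j)!.
Computing: 5040 − 2880 + 720 − 96 + 6 = 2790.

2790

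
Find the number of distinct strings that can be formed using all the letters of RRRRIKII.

RRRRIKII has 8 letters with I appearing 3 times and R appearing 4 times.
The number of distinct arrangements is 8!/(4!·3!) = 40320/144 = 280.

280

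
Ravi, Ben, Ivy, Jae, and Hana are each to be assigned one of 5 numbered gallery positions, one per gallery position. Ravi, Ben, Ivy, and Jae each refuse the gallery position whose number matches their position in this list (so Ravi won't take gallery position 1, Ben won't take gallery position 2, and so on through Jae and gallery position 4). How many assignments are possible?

Let Aᵢ (for 1 ≤ i ≤ 4) be the placements that put person i in their forbidden gallery position. Any j of these fix j positions, leaving (5−j)! ways to fill the rest, and there are C(4,j) ways to pick which j.
By inclusion–exclusion, the number of valid placements is Σ_{j=0}^{4} (−1)^j C(4,j)·(5−j)!.
Computing: 120 − 96 + 36 − 8 + 1 = 53.

53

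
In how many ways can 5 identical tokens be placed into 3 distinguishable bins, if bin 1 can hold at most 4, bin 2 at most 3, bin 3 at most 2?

11

Ignoring the caps, the number of non-negative solutions to x_1+…+x_3 = 5 is C(7,2) = 21.
Subtract solutions that violate a single cap (substitute x_i' = x_i − (cap_i+1)): x_1 ≥ 5 gives C(2,2) = 1; x_2 ≥ 4 gives C(3,2) = 3; x_3 ≥ 3 gives C(4,2) = 6. Together 10.
No two caps can be exceeded simultaneously, so the pair terms are all 0.
By inclusion–exclusion the count is 21 − 10 + 0 = 11.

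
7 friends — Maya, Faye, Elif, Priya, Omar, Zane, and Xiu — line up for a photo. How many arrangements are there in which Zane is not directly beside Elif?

There are 7! = 5040 arrangements in all. If Zane and Elif are adjacent, merging them into one block gives 2·(6)! = 1440 arrangements.
Complementary counting: 5040 − 1440 = 3600.

3600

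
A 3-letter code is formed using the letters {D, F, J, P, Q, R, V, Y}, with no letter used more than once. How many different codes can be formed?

This is a permutation of 3 out of 8: P(8,3) = 8!/5!.
8 × 7 × 6 = 336.

336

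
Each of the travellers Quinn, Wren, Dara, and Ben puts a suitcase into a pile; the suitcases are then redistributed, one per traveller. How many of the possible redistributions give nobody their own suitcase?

This is the derangement count D_4: permutations of 4 items with no fixed point.
By inclusion–exclusion this is Σ_{j=0}^{4} (−1)^j C(4,j)·(4−j)!.
Computing: 24 − 24 + 12 − 4 + 1 = 9.

9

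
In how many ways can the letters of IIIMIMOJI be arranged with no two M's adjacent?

Total arrangements of IIIMIMOJI: 9!/(5!·2!) = 1512.
If the two M's are adjacent, glue them into one block, leaving 8 items to arrange: (8)!/(5!) = 336 ways.
Hence 1512 − 336 = 1176.

1176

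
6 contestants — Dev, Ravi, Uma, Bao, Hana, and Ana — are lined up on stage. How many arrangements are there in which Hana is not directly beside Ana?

Of the 6! = 720 arrangements, those with Hana and Ana adjacent number 2 × 5! = 240 (treat the pair as a block with 2 internal orders).
Complementary counting: 720 − 240 = 480.

480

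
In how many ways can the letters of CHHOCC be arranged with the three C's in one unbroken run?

Treat the 3 copies of C as a single block. The multiset to arrange is then {CCC, H, H, O}, 4 items in all.
That gives (4)!/(2!) = 12 arrangements.

12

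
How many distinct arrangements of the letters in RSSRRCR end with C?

15

With the last slot taken by C, it remains to arrange the other 6 letters (RSSRRR).
Those 6 letters have R appearing 4 times and S appearing twice, giving (6)!/(4!·2!) = 15.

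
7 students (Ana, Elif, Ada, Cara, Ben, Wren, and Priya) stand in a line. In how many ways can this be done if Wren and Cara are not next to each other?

3600

Of the 7! = 5040 arrangements, those with Wren and Cara adjacent number 2 × 6! = 1440 (treat the pair as a block with 2 internal orders).
So 5040 − 1440 = 3600 arrangements keep them apart.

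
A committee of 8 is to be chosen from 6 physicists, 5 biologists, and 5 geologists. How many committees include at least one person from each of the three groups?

Total 8-person selections from all 16: C(16,8) = 12870.
Selections missing a whole group: no physicists → C(10,8) = 45; no biologists → C(11,8) = 165; no geologists → C(11,8) = 165.
Add back selections omitting two groups (i.e. drawn from a single group): C(6,8) + C(5,8) + C(5,8) = 0.
By inclusion–exclusion: 12870 − 375 + 0 = 12495.

12495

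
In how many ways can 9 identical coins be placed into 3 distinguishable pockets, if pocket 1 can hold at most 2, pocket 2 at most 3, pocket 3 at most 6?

6

Without the upper bounds there are C(11,2) = 55 ways to split 9 among 3 pockets.
Subtract solutions that violate a single cap (substitute x_i' = x_i − (cap_i+1)): x_1 ≥ 3 gives C(8,2) = 28; x_2 ≥ 4 gives C(7,2) = 21; x_3 ≥ 7 gives C(4,2) = 6. Together 55.
Add back pairs where two caps are both exceeded: 6 + 0 + 0 = 6.
By inclusion–exclusion the count is 55 − 55 + 6 = 6.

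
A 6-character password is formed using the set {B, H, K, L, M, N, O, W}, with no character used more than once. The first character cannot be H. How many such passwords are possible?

The first character has 8−1 = 7 choices (anything except H).
The remaining 5 characters are filled from the other 7 symbols without repetition: 7 × 6 × 5 × 4 × 3 = 2520.
Total: 7 × 2520 = 17640.

17640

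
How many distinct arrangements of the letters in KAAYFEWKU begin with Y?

With the first slot taken by Y, it remains to arrange the other 8 letters (KAAFEWKU).
Those 8 letters have A appearing twice and K appearing twice, giving (8)!/(2!·2!) = 10080.

10080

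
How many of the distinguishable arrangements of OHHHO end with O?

4

With the last slot taken by O, it remains to arrange the other 4 letters (HHHO).
Those 4 letters have H appearing 3 times, giving (4)!/(3!) = 4.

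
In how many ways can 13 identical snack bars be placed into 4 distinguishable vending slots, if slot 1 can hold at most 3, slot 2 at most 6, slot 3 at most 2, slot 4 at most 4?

Without the upper bounds there are C(16,3) = 560 ways to split 13 among 4 vending slots.
Subtract solutions that violate a single cap (substitute x_i' = x_i − (cap_i+1)): x_1 ≥ 4 gives C(12,3) = 220; x_2 ≥ 7 gives C(9,3) = 84; x_3 ≥ 3 gives C(13,3) = 286; x_4 ≥ 5 gives C(11,3) = 165. Together 755.
Add back pairs where two caps are both exceeded: 10 + 84 + 35 + 20 + 4 + 56 = 209.
Subtract triples: 0 + 0 + 4 + 0 = 4.
By inclusion–exclusion the count is 560 − 755 + 209 − 4 = 10.

10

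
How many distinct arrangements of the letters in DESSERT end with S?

360

With the last slot taken by S, it remains to arrange the other 6 letters (DESERT).
Those 6 letters have E appearing twice, giving (6)!/(2!) = 360.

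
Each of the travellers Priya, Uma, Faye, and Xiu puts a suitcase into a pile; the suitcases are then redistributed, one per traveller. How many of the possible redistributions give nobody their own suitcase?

This is the derangement count D_4: permutations of 4 items with no fixed point.
By inclusion–exclusion this is Σ_{j=0}^{4} (−1)^j C(4,j)·(4−j)!.
Computing: 24 − 24 + 12 − 4 + 1 = 9.

9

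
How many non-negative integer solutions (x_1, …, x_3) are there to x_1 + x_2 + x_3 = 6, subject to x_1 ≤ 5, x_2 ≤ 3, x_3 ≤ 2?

11

By stars and bars, unrestricted non-negative solutions to x_1+…+x_3 = 6 number C(6+2,2) = 28.
Subtract solutions that violate a single cap (substitute x_i' = x_i − (cap_i+1)): x_1 ≥ 6 gives C(2,2) = 1; x_2 ≥ 4 gives C(4,2) = 6; x_3 ≥ 3 gives C(5,2) = 10. Together 17.
No two caps can be exceeded simultaneously, so the pair terms are all 0.
By inclusion–exclusion the count is 28 − 17 + 0 = 11.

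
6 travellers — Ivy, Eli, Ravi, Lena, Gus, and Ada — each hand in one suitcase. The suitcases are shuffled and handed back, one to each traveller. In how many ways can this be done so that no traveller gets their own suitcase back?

265

This is the derangement count D_6: permutations of 6 items with no fixed point.
By inclusion–exclusion this is Σ_{j=0}^{6} (−1)^j C(6,j)·(6−j)!.
Computing: 720 − 720 + 360 − 120 + 30 − 6 + 1 = 265.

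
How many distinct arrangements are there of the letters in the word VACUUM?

360

The 6 letters of VACUUM have repeats: U appearing twice.
Dividing 6! = 720 by 2! = 2 for the repeated letters gives 360.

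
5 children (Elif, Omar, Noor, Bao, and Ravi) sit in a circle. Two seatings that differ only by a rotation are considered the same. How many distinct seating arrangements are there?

24

Seat Elif anywhere (absorbing the rotational symmetry), then permute the other 4: (4)! = 24.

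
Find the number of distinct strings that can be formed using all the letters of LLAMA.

LLAMA has 5 letters with A appearing twice and L appearing twice.
The number of distinct arrangements is 5!/(2!·2!) = 120/4 = 30.

30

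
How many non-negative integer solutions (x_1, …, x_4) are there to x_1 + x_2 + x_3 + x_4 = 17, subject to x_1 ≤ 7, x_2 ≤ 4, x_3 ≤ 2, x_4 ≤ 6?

10

By stars and bars, unrestricted non-negative solutions to x_1+…+x_4 = 17 number C(17+3,3) = 1140.
Subtract solutions that violate a single cap (substitute x_i' = x_i − (cap_i+1)): x_1 ≥ 8 gives C(12,3) = 220; x_2 ≥ 5 gives C(15,3) = 455; x_3 ≥ 3 gives C(17,3) = 680; x_4 ≥ 7 gives C(13,3) = 286. Together 1641.
Add back pairs where two caps are both exceeded: 35 + 84 + 10 + 220 + 56 + 120 = 525.
Subtract triples: 4 + 0 + 0 + 10 = 14.
By inclusion–exclusion the count is 1140 − 1641 + 525 − 14 = 10.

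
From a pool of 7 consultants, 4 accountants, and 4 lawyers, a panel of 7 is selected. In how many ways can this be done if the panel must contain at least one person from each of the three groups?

With no constraint there are C(15,7) = 6435 possible selections.
Subtract selections that omit an entire group: no consultants → C(8,7) = 8; no accountants → C(11,7) = 330; no lawyers → C(11,7) = 330.
Add back selections omitting two groups (i.e. drawn from a single group): C(7,7) + C(4,7) + C(4,7) = 1.
By inclusion–exclusion: 6435 − 668 + 1 = 5768.

5768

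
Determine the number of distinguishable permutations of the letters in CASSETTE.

5040

Letter multiplicities in CASSETTE: A×1, C×1, E×2, S×2, T×2.
Dividing 8! = 40320 by 2!·2!·2! = 8 for the repeated letters gives 5040.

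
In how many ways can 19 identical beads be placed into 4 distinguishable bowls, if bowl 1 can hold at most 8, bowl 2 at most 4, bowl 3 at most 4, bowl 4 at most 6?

Ignoring the caps, the number of non-negative solutions to x_1+…+x_4 = 19 is C(22,3) = 1540.
Subtract solutions that violate a single cap (substitute x_i' = x_i − (cap_i+1)): x_1 ≥ 9 gives C(13,3) = 286; x_2 ≥ 5 gives C(17,3) = 680; x_3 ≥ 5 gives C(17,3) = 680; x_4 ≥ 7 gives C(15,3) = 455. Together 2101.
Add back pairs where two caps are both exceeded: 56 + 56 + 20 + 220 + 120 + 120 = 592.
Subtract triples: 1 + 0 + 0 + 10 = 11.
By inclusion–exclusion the count is 1540 − 2101 + 592 − 11 = 20.

20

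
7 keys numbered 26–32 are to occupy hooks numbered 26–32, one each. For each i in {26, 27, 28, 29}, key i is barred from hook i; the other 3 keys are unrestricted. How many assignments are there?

Let Aᵢ (for 26 ≤ i ≤ 29) be the placements that put key i in its forbidden hook. Any j of these fix j positions, leaving (7−j)! ways to fill the rest, and there are C(4,j) ways to pick which j.
By inclusion–exclusion, the number of valid placements is Σ_{j=0}^{4} (−1)^j C(4,j)·(7−j)!.
Computing: 5040 − 2880 + 720 − 96 + 6 = 2790.

2790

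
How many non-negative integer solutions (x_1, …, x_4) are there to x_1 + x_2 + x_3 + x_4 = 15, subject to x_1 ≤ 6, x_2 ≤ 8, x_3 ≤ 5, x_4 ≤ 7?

243

Ignoring the caps, the number of non-negative solutions to x_1+…+x_4 = 15 is C(18,3) = 816.
Subtract solutions that violate a single cap (substitute x_i' = x_i − (cap_i+1)): x_1 ≥ 7 gives C(11,3) = 165; x_2 ≥ 9 gives C(9,3) = 84; x_3 ≥ 6 gives C(12,3) = 220; x_4 ≥ 8 gives C(10,3) = 120. Together 589.
Add back pairs where two caps are both exceeded: 0 + 10 + 1 + 1 + 0 + 4 = 16.
By inclusion–exclusion the count is 816 − 589 + 16 = 243.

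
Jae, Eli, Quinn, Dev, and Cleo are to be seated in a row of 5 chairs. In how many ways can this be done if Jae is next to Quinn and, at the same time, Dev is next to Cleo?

24

Treat {Jae,Quinn} as one block (2 orders) and {Dev,Cleo} as another (2 orders).
That leaves 3 units to arrange: 2 × 2 × 3! = 4 × 6 = 24.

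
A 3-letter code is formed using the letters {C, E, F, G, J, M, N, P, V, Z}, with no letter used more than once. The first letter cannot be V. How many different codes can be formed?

The first letter has 10−1 = 9 choices (anything except V).
The remaining 2 letters are filled from the other 9 symbols without repetition: 9 × 8 = 72.
Total: 9 × 72 = 648.

648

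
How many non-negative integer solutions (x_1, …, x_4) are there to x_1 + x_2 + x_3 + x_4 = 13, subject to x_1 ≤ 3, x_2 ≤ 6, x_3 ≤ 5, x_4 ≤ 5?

Without the upper bounds there are C(16,3) = 560 ways to split 13 among 4 variables.
Subtract solutions that violate a single cap (substitute x_i' = x_i − (cap_i+1)): x_1 ≥ 4 gives C(12,3) = 220; x_2 ≥ 7 gives C(9,3) = 84; x_3 ≥ 6 gives C(10,3) = 120; x_4 ≥ 6 gives C(10,3) = 120. Together 544.
Add back pairs where two caps are both exceeded: 10 + 20 + 20 + 1 + 1 + 4 = 56.
By inclusion–exclusion the count is 560 − 544 + 56 = 72.

72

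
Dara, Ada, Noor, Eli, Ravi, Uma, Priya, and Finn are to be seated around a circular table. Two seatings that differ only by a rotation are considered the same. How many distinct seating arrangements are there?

5040

Fix one person's seat to break rotational symmetry; the remaining 7 people can be arranged in (7)! = 5040 ways.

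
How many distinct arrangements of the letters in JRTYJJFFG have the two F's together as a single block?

Treat the 2 copies of F as a single block. The multiset to arrange is then {FF, G, J, J, J, R, T, Y}, 8 items in all.
That gives (8)!/(3!) = 6720 arrangements.

6720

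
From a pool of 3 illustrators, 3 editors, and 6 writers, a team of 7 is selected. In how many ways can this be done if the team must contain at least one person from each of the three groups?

Total 7-person selections from all 12: C(12,7) = 792.
Selections missing a whole group: no illustrators → C(9,7) = 36; no editors → C(9,7) = 36; no writers → C(6,7) = 0.
Add back selections omitting two groups (i.e. drawn from a single group): C(3,7) + C(3,7) + C(6,7) = 0.
By inclusion–exclusion: 792 − 72 + 0 = 720.

720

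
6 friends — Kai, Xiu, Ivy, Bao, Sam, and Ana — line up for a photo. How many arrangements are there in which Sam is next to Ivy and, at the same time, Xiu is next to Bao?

Treat {Sam,Ivy} as one block (2 orders) and {Xiu,Bao} as another (2 orders).
That leaves 4 units to arrange: 2 × 2 × 4! = 4 × 24 = 96.

96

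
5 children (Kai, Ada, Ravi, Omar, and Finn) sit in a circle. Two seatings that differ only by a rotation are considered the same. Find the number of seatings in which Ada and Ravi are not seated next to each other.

All circular seatings of 5 people number (4)! = 24.
Those with Ada next to Ravi: fuse the pair into one unit and seat 4 units around a circle — 2·(3)! = 12.
Subtracting, 24 − 12 = 12.

12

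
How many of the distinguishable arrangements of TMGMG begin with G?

Fix G in the first position and arrange the remaining 4 letters.
Those 4 letters have M appearing twice, giving (4)!/(2!) = 12.

12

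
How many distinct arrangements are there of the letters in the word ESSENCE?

420

The 7 letters of ESSENCE have repeats: E appearing 3 times and S appearing twice.
Dividing 7! = 5040 by 3!·2! = 12 for the repeated letters gives 420.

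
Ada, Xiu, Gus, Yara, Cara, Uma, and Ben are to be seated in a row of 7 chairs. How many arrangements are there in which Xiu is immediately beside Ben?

Glue Xiu and Ben into one block (2 internal orders), leaving 6 units to arrange in a row.
So the count is 2·(6)! = 1440.

1440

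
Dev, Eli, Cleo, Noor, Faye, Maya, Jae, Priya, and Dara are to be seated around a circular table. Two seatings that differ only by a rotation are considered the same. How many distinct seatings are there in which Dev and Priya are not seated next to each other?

All circular seatings of 9 people number (8)! = 40320.
Seatings with Dev beside Priya: treat them as a block with 2 internal orders, giving 2 × (7)! = 10080.
Subtracting, 40320 − 10080 = 30240.

30240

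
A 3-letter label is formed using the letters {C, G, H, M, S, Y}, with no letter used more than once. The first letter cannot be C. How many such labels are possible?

100

The first letter has 6−1 = 5 choices (anything except C).
The remaining 2 letters are filled from the other 5 symbols without repetition: 5 × 4 = 20.
Total: 5 × 20 = 100.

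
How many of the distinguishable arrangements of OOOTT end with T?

4

With the last slot taken by T, it remains to arrange the other 4 letters (OOOT).
Those 4 letters have O appearing 3 times, giving (4)!/(3!) = 4.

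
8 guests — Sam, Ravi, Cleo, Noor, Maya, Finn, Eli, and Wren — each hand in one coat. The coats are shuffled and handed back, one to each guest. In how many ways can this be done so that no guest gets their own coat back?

14833

This is the derangement count D_8: permutations of 8 items with no fixed point.
By inclusion–exclusion this is Σ_{j=0}^{8} (−1)^j C(8,j)·(8−j)!.
Computing: 40320 − 40320 + 20160 − 6720 + 1680 − 336 + 56 − 8 + 1 = 14833.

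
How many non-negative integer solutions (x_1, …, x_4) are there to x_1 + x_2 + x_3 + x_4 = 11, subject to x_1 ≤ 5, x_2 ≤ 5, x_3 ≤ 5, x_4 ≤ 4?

115

Ignoring the caps, the number of non-negative solutions to x_1+…+x_4 = 11 is C(14,3) = 364.
Subtract solutions that violate a single cap (substitute x_i' = x_i − (cap_i+1)): x_1 ≥ 6 gives C(8,3) = 56; x_2 ≥ 6 gives C(8,3) = 56; x_3 ≥ 6 gives C(8,3) = 56; x_4 ≥ 5 gives C(9,3) = 84. Together 252.
Add back pairs where two caps are both exceeded: 0 + 0 + 1 + 0 + 1 + 1 = 3.
By inclusion–exclusion the count is 364 − 252 + 3 = 115.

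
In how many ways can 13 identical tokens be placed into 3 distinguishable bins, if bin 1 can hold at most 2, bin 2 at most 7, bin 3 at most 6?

Without the upper bounds there are C(15,2) = 105 ways to split 13 among 3 bins.
Subtract solutions that violate a single cap (substitute x_i' = x_i − (cap_i+1)): x_1 ≥ 3 gives C(12,2) = 66; x_2 ≥ 8 gives C(7,2) = 21; x_3 ≥ 7 gives C(8,2) = 28. Together 115.
Add back pairs where two caps are both exceeded: 6 + 10 + 0 = 16.
By inclusion–exclusion the count is 105 − 115 + 16 = 6.

6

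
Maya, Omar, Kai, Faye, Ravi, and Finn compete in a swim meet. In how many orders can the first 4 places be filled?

360

This is an ordered selection of 4 from 6: P(6,4).
That gives 6 × 5 × 4 × 3 = 360.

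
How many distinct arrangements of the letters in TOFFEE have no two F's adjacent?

Total arrangements of TOFFEE: 6!/(2!·2!) = 180.
Arrangements with the F's together: treat FF as one letter, giving (5)!/(2!) = 60.
Hence 180 − 60 = 120.

120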